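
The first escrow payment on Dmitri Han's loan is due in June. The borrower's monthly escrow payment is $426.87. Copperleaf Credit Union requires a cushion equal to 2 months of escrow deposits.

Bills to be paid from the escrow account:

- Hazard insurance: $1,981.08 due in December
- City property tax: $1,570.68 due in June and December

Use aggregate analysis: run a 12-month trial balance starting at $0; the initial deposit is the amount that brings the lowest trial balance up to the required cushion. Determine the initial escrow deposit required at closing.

Cushion = 2 × $426.87 = $853.74
Trial balance (start $0, +$426.87 each month, − disbursements):
  Jun: +$426.87 − $1,570.68 → -$1,143.81
  Jul: +$426.87 → -$716.94
  Aug: +$426.87 → -$290.07
  Sep: +$426.87 → $136.80
  Oct: +$426.87 → $563.67
  Nov: +$426.87 → $990.54
  Dec: +$426.87 − $3,551.76 → -$2,134.35
  Jan: +$426.87 → -$1,707.48
  Feb: +$426.87 → -$1,280.61
  Mar: +$426.87 → -$853.74
  Apr: +$426.87 → -$426.87
  May: +$426.87 → $0.00
Lowest trial balance = -$2,134.35 (Dec)
Initial deposit = cushion − low point = $853.74 − (-$2,134.35) = $2,988.09

$2,988.09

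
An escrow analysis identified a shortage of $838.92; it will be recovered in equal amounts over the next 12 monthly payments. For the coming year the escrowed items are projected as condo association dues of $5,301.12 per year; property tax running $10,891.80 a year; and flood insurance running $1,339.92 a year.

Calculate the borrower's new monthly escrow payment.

$1,530.98

Condo association dues: $5,301.12
Property tax: $10,891.80
Flood insurance: $1,339.92
Combined annual = $5,301.12 + $10,891.80 + $1,339.92 = $17,532.84
Base monthly escrow = $17,532.84 ÷ 12 = $1,461.07
Shortage per month = $838.92 ÷ 12 = $69.91
Adjusted monthly = $1,461.07 + $69.91 = $1,530.98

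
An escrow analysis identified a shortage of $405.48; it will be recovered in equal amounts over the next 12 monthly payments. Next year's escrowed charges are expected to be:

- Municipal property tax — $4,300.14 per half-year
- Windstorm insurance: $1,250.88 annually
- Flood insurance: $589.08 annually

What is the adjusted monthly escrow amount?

$903.81

Municipal property tax = $4,300.14 × 2 = $8,600.28 annually
Windstorm insurance = $1,250.88 annually
Flood insurance = $589.08 annually
Total annual escrow = $8,600.28 + $1,250.88 + $589.08 = $10,440.24
Base monthly escrow = $10,440.24 ÷ 12 = $870.02
Shortage per month = $405.48 / 12 = $33.79
New monthly escrow = $870.02 + $33.79 = $903.81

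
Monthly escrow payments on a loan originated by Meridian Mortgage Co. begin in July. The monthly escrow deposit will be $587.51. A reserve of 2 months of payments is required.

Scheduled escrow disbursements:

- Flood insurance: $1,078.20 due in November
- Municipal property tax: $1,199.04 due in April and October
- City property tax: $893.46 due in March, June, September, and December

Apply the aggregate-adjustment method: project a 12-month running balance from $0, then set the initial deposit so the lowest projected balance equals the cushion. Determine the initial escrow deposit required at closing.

$1,714.12

Cushion = 2 × $587.51 = $1,175.02
Trial balance (start $0, +$587.51 each month, − disbursements):
  Jul: +$587.51 → $587.51
  Aug: +$587.51 → $1,175.02
  Sep: +$587.51 − $893.46 → $869.07
  Oct: +$587.51 − $1,199.04 → $257.54
  Nov: +$587.51 − $1,078.20 → -$233.15
  Dec: +$587.51 − $893.46 → -$539.10
  Jan: +$587.51 → $48.41
  Feb: +$587.51 → $635.92
  Mar: +$587.51 − $893.46 → $329.97
  Apr: +$587.51 − $1,199.04 → -$281.56
  May: +$587.51 → $305.95
  Jun: +$587.51 − $893.46 → $0.00
Lowest trial balance = -$539.10 (Dec)
Initial deposit = cushion − low point = $1,175.02 − (-$539.10) = $1,714.12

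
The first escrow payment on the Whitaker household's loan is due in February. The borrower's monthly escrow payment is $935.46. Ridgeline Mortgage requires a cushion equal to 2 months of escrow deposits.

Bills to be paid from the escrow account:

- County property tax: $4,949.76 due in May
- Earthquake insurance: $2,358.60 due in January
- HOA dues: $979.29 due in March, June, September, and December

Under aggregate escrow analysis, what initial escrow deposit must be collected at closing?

$4,101.96

Cushion = 2 × $935.46 = $1,870.92
Trial balance (start $0, +$935.46 each month, − disbursements):
  Feb: +$935.46 → $935.46
  Mar: +$935.46 − $979.29 → $891.63
  Apr: +$935.46 → $1,827.09
  May: +$935.46 − $4,949.76 → -$2,187.21
  Jun: +$935.46 − $979.29 → -$2,231.04
  Jul: +$935.46 → -$1,295.58
  Aug: +$935.46 → -$360.12
  Sep: +$935.46 − $979.29 → -$403.95
  Oct: +$935.46 → $531.51
  Nov: +$935.46 → $1,466.97
  Dec: +$935.46 − $979.29 → $1,423.14
  Jan: +$935.46 − $2,358.60 → $0.00
Lowest trial balance = -$2,231.04 (Jun)
Initial deposit = cushion − low point = $1,870.92 − (-$2,231.04) = $4,101.96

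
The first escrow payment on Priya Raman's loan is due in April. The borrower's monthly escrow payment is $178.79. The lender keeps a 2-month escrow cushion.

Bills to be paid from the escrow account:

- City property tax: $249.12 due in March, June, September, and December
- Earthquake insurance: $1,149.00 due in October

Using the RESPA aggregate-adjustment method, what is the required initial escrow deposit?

$753.29

Cushion = 2 × $178.79 = $357.58
Trial balance (start $0, +$178.79 each month, − disbursements):
  Apr: +$178.79 → $178.79
  May: +$178.79 → $357.58
  Jun: +$178.79 − $249.12 → $287.25
  Jul: +$178.79 → $466.04
  Aug: +$178.79 → $644.83
  Sep: +$178.79 − $249.12 → $574.50
  Oct: +$178.79 − $1,149.00 → -$395.71
  Nov: +$178.79 → -$216.92
  Dec: +$178.79 − $249.12 → -$287.25
  Jan: +$178.79 → -$108.46
  Feb: +$178.79 → $70.33
  Mar: +$178.79 − $249.12 → $0.00
Lowest trial balance = -$395.71 (Oct)
Initial deposit = cushion − low point = $357.58 − (-$395.71) = $753.29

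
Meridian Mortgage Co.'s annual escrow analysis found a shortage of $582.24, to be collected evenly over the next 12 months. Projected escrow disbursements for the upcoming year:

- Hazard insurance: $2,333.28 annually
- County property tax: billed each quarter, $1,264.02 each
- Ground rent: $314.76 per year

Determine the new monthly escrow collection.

Hazard insurance — $2,333.28 annually
County property tax — $1,264.02 × 4 = $5,056.08 annually
Ground rent — $314.76 annually
Total annual escrow = $2,333.28 + $5,056.08 + $314.76 = $7,704.12
Monthly = $7,704.12 ÷ 12 = $642.01
Shortage spread = $582.24 ÷ 12 = $48.52/mo
New monthly escrow = $642.01 + $48.52 = $690.53

$690.53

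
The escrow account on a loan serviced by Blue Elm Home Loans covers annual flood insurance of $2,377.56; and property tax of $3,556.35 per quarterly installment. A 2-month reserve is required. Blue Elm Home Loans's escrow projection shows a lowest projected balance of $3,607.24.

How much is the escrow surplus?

Flood insurance = $2,377.56/yr
Property tax = $3,556.35 × 4 = $14,225.40/yr
Total per year = $2,377.56 + $14,225.40 = $16,602.96
Base monthly escrow = $16,602.96 / 12 = $1,383.58
Cushion = 2 × $1,383.58 = $2,767.16
Excess over cushion: $3,607.24 − $2,767.16 = $840.08

$840.08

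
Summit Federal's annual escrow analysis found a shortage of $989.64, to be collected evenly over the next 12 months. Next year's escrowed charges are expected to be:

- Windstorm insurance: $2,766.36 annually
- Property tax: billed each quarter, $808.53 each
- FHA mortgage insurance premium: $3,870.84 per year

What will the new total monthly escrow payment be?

$905.08

Windstorm insurance = $2,766.36 annually
Property tax = $808.53 × 4 = $3,234.12 annually
FHA mortgage insurance premium = $3,870.84 annually
Combined annual = $2,766.36 + $3,234.12 + $3,870.84 = $9,871.32
Monthly escrow = $9,871.32 ÷ 12 = $822.61
Monthly shortage recovery: $989.64 / 12 = $82.47
New monthly escrow = $822.61 + $82.47 = $905.08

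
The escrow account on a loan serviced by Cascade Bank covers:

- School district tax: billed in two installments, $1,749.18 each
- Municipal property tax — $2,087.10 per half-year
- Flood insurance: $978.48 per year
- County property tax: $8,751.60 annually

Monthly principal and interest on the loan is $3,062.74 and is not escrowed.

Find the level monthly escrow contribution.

School district tax — $1,749.18 × 2 = $3,498.36/yr
Municipal property tax — $2,087.10 × 2 = $4,174.20/yr
Flood insurance — $978.48/yr
County property tax — $8,751.60/yr
Yearly total = $3,498.36 + $4,174.20 + $978.48 + $8,751.60 = $17,402.64
Base monthly escrow = $17,402.64 ÷ 12 = $1,450.22

$1,450.22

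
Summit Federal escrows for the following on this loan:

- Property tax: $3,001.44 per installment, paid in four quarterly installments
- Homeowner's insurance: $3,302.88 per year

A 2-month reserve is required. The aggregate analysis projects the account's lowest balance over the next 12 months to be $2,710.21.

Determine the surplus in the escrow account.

Property tax = $3,001.44 × 4 = $12,005.76 per year
Homeowner's insurance = $3,302.88 per year
Total annual escrow = $12,005.76 + $3,302.88 = $15,308.64
Base monthly escrow = $15,308.64 / 12 = $1,275.72
Required cushion = 2 × $1,275.72 = $2,551.44
Surplus = $2,710.21 − $2,551.44 = $158.77

$158.77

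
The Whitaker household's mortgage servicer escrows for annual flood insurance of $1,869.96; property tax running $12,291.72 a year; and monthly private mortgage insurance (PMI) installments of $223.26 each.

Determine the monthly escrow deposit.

$1,403.40

Flood insurance — $1,869.96/yr
Property tax — $12,291.72/yr
Private mortgage insurance (PMI) — $223.26 × 12 = $2,679.12/yr
Total annual escrow = $1,869.96 + $12,291.72 + $2,679.12 = $16,840.80
Monthly = $16,840.80 / 12 = $1,403.40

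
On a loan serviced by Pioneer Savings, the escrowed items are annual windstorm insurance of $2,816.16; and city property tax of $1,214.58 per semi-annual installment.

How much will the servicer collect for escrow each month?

Windstorm insurance: $2,816.16/yr
City property tax: $1,214.58 × 2 = $2,429.16/yr
Yearly total = $2,816.16 + $2,429.16 = $5,245.32
Monthly escrow = $5,245.32 / 12 = $437.11

$437.11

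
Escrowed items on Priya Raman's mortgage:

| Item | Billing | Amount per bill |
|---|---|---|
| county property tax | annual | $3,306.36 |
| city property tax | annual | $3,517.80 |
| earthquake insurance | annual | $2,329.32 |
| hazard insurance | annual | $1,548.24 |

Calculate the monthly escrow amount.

$891.81

County property tax: $3,306.36 per year
City property tax: $3,517.80 per year
Earthquake insurance: $2,329.32 per year
Hazard insurance: $1,548.24 per year
Total per year = $3,306.36 + $3,517.80 + $2,329.32 + $1,548.24 = $10,701.72
Per month = $10,701.72 / 12 = $891.81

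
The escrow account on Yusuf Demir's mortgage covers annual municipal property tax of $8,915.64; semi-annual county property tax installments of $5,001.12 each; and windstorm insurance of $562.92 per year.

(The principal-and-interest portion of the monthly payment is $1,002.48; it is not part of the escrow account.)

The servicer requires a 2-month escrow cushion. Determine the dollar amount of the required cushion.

$3,246.80

Municipal property tax = $8,915.64 annually
County property tax = $5,001.12 × 2 = $10,002.24 annually
Windstorm insurance = $562.92 annually
Yearly total = $19,480.80
Monthly escrow = $19,480.80 ÷ 12 = $1,623.40
Required cushion = 2 × $1,623.40 = $3,246.80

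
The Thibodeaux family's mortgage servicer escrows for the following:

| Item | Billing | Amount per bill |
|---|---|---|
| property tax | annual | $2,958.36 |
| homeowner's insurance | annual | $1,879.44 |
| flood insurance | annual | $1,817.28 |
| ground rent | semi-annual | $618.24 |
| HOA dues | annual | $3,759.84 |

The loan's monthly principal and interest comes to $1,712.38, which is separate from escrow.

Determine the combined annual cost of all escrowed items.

Property tax = $2,958.36 per year
Homeowner's insurance = $1,879.44 per year
Flood insurance = $1,817.28 per year
Ground rent = $618.24 × 2 = $1,236.48 per year
HOA dues = $3,759.84 per year
Combined annual = $11,651.40

$11,651.40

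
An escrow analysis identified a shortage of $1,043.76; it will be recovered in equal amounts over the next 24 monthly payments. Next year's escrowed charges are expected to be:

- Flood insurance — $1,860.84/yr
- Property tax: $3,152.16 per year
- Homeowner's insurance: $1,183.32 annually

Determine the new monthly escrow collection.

$559.85

Flood insurance — $1,860.84
Property tax — $3,152.16
Homeowner's insurance — $1,183.32
Total annual escrow = $6,196.32
Per month = $6,196.32 ÷ 12 = $516.36
Shortage per month = $1,043.76 ÷ 24 = $43.49
Adjusted monthly = $516.36 + $43.49 = $559.85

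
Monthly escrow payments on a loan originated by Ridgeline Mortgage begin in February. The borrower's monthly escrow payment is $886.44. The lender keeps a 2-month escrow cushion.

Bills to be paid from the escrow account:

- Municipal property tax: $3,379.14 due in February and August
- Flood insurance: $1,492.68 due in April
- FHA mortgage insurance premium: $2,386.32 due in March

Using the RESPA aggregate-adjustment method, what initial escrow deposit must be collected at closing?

Cushion = 2 × $886.44 = $1,772.88
Trial balance (start $0, +$886.44 each month, − disbursements):
  Feb: +$886.44 − $3,379.14 → -$2,492.70
  Mar: +$886.44 − $2,386.32 → -$3,992.58
  Apr: +$886.44 − $1,492.68 → -$4,598.82
  May: +$886.44 → -$3,712.38
  Jun: +$886.44 → -$2,825.94
  Jul: +$886.44 → -$1,939.50
  Aug: +$886.44 − $3,379.14 → -$4,432.20
  Sep: +$886.44 → -$3,545.76
  Oct: +$886.44 → -$2,659.32
  Nov: +$886.44 → -$1,772.88
  Dec: +$886.44 → -$886.44
  Jan: +$886.44 → $0.00
Lowest trial balance = -$4,598.82 (Apr)
Initial deposit = cushion − low point = $1,772.88 − (-$4,598.82) = $6,371.70

$6,371.70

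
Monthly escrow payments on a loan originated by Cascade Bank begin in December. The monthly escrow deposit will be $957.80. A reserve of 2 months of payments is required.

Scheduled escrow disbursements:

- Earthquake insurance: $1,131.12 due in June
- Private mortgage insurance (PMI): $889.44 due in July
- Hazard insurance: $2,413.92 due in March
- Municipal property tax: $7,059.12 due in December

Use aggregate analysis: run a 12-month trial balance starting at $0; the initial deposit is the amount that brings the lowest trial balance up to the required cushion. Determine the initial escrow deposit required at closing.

Cushion = 2 × $957.80 = $1,915.60
Trial balance (start $0, +$957.80 each month, − disbursements):
  Dec: +$957.80 − $7,059.12 → -$6,101.32
  Jan: +$957.80 → -$5,143.52
  Feb: +$957.80 → -$4,185.72
  Mar: +$957.80 − $2,413.92 → -$5,641.84
  Apr: +$957.80 → -$4,684.04
  May: +$957.80 → -$3,726.24
  Jun: +$957.80 − $1,131.12 → -$3,899.56
  Jul: +$957.80 − $889.44 → -$3,831.20
  Aug: +$957.80 → -$2,873.40
  Sep: +$957.80 → -$1,915.60
  Oct: +$957.80 → -$957.80
  Nov: +$957.80 → $0.00
Lowest trial balance = -$6,101.32 (Dec)
Initial deposit = cushion − low point = $1,915.60 − (-$6,101.32) = $8,016.92

$8,016.92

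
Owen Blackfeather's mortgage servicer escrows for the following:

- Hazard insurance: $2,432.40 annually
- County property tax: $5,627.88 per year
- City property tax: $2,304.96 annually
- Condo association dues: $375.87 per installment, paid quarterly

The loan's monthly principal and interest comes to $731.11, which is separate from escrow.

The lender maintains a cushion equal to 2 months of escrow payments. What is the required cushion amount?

$1,978.12

Hazard insurance — $2,432.40
County property tax — $5,627.88
City property tax — $2,304.96
Condo association dues — $375.87 × 4 = $1,503.48
Total per year = $2,432.40 + $5,627.88 + $2,304.96 + $1,503.48 = $11,868.72
Base monthly escrow = $11,868.72 ÷ 12 = $989.06
Required cushion = 2 × $989.06 = $1,978.12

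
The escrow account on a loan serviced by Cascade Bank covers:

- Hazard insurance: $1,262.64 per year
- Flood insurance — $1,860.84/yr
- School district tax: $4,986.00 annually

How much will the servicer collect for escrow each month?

$675.79

Hazard insurance: $1,262.64/yr
Flood insurance: $1,860.84/yr
School district tax: $4,986.00/yr
Annual escrow total = $8,109.48
Monthly = $8,109.48 / 12 = $675.79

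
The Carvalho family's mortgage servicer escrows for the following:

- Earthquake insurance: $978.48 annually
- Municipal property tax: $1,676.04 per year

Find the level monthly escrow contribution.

Earthquake insurance: $978.48 per year
Municipal property tax: $1,676.04 per year
Yearly total = $978.48 + $1,676.04 = $2,654.52
Monthly = $2,654.52 / 12 = $221.21

$221.21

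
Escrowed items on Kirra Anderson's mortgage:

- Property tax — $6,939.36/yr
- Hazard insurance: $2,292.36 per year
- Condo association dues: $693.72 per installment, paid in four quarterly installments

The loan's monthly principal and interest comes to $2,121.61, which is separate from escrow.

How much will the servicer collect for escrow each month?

$1,000.55

Property tax: $6,939.36 per year
Hazard insurance: $2,292.36 per year
Condo association dues: $693.72 × 4 = $2,774.88 per year
Combined annual = $6,939.36 + $2,292.36 + $2,774.88 = $12,006.60
Base monthly escrow = $12,006.60 / 12 = $1,000.55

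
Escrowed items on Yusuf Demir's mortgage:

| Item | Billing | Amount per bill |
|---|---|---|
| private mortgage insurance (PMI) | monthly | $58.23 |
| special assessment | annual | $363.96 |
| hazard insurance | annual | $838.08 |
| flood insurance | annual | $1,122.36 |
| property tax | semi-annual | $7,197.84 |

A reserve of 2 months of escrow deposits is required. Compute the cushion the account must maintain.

Private mortgage insurance (PMI) = $58.23 × 12 = $698.76
Special assessment = $363.96
Hazard insurance = $838.08
Flood insurance = $1,122.36
Property tax = $7,197.84 × 2 = $14,395.68
Combined annual = $17,418.84
Base monthly escrow = $17,418.84 / 12 = $1,451.57
Reserve = 2 × $1,451.57 = $2,903.14

$2,903.14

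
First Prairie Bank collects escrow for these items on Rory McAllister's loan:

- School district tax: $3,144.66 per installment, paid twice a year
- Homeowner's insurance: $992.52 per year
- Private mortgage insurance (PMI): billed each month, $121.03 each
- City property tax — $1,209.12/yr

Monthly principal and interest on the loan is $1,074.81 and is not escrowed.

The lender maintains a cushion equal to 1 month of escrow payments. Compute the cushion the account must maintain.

School district tax = $3,144.66 × 2 = $6,289.32
Homeowner's insurance = $992.52
Private mortgage insurance (PMI) = $121.03 × 12 = $1,452.36
City property tax = $1,209.12
Yearly total = $9,943.32
Monthly escrow = $9,943.32 ÷ 12 = $828.61
Cushion = 1 × $828.61 = $828.61

$828.61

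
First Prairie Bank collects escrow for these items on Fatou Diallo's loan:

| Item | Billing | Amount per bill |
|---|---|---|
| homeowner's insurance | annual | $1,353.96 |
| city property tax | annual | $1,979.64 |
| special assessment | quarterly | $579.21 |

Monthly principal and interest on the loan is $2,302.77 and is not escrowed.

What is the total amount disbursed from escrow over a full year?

Homeowner's insurance — $1,353.96
City property tax — $1,979.64
Special assessment — $579.21 × 4 = $2,316.84
Total annual escrow = $1,353.96 + $1,979.64 + $2,316.84 = $5,650.44

$5,650.44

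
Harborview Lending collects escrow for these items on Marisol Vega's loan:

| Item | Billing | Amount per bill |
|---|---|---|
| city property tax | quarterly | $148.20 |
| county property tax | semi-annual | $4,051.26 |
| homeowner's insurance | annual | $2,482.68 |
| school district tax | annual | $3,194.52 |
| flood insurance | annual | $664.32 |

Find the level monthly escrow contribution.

City property tax = $148.20 × 4 = $592.80 per year
County property tax = $4,051.26 × 2 = $8,102.52 per year
Homeowner's insurance = $2,482.68 per year
School district tax = $3,194.52 per year
Flood insurance = $664.32 per year
Yearly total = $15,036.84
Base monthly escrow = $15,036.84 / 12 = $1,253.07

$1,253.07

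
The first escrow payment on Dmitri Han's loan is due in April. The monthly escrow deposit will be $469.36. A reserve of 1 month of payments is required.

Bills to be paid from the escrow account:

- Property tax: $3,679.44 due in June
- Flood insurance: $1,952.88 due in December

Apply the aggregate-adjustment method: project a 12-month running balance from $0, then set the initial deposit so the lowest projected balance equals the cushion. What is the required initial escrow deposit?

$2,740.72

Cushion = 1 × $469.36 = $469.36
Trial balance (start $0, +$469.36 each month, − disbursements):
  Apr: +$469.36 → $469.36
  May: +$469.36 → $938.72
  Jun: +$469.36 − $3,679.44 → -$2,271.36
  Jul: +$469.36 → -$1,802.00
  Aug: +$469.36 → -$1,332.64
  Sep: +$469.36 → -$863.28
  Oct: +$469.36 → -$393.92
  Nov: +$469.36 → $75.44
  Dec: +$469.36 − $1,952.88 → -$1,408.08
  Jan: +$469.36 → -$938.72
  Feb: +$469.36 → -$469.36
  Mar: +$469.36 → $0.00
Lowest trial balance = -$2,271.36 (Jun)
Initial deposit = cushion − low point = $469.36 − (-$2,271.36) = $2,740.72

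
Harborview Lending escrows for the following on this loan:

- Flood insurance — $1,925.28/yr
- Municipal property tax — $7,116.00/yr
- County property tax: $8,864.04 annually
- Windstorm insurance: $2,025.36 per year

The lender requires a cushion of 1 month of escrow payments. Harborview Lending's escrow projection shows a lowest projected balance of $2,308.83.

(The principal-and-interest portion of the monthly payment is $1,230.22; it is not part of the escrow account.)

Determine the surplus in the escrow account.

$647.94

Flood insurance — $1,925.28 per year
Municipal property tax — $7,116.00 per year
County property tax — $8,864.04 per year
Windstorm insurance — $2,025.36 per year
Total annual escrow = $1,925.28 + $7,116.00 + $8,864.04 + $2,025.36 = $19,930.68
Base monthly escrow = $19,930.68 ÷ 12 = $1,660.89
Required cushion = 1 × $1,660.89 = $1,660.89
Surplus = $2,308.83 − $1,660.89 = $647.94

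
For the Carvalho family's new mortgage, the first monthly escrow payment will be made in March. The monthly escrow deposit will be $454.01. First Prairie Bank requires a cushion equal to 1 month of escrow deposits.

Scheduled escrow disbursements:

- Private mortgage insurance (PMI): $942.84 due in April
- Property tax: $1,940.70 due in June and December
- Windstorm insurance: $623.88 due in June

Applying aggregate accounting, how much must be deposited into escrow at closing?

Cushion = 1 × $454.01 = $454.01
Trial balance (start $0, +$454.01 each month, − disbursements):
  Mar: +$454.01 → $454.01
  Apr: +$454.01 − $942.84 → -$34.82
  May: +$454.01 → $419.19
  Jun: +$454.01 − $2,564.58 → -$1,691.38
  Jul: +$454.01 → -$1,237.37
  Aug: +$454.01 → -$783.36
  Sep: +$454.01 → -$329.35
  Oct: +$454.01 → $124.66
  Nov: +$454.01 → $578.67
  Dec: +$454.01 − $1,940.70 → -$908.02
  Jan: +$454.01 → -$454.01
  Feb: +$454.01 → $0.00
Lowest trial balance = -$1,691.38 (Jun)
Initial deposit = cushion − low point = $454.01 − (-$1,691.38) = $2,145.39

$2,145.39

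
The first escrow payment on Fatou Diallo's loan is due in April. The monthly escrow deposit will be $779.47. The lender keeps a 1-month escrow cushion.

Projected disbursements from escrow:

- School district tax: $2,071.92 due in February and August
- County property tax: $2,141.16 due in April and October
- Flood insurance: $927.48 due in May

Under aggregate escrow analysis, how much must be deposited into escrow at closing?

$2,604.90

Cushion = 1 × $779.47 = $779.47
Trial balance (start $0, +$779.47 each month, − disbursements):
  Apr: +$779.47 − $2,141.16 → -$1,361.69
  May: +$779.47 − $927.48 → -$1,509.70
  Jun: +$779.47 → -$730.23
  Jul: +$779.47 → $49.24
  Aug: +$779.47 − $2,071.92 → -$1,243.21
  Sep: +$779.47 → -$463.74
  Oct: +$779.47 − $2,141.16 → -$1,825.43
  Nov: +$779.47 → -$1,045.96
  Dec: +$779.47 → -$266.49
  Jan: +$779.47 → $512.98
  Feb: +$779.47 − $2,071.92 → -$779.47
  Mar: +$779.47 → $0.00
Lowest trial balance = -$1,825.43 (Oct)
Initial deposit = cushion − low point = $779.47 − (-$1,825.43) = $2,604.90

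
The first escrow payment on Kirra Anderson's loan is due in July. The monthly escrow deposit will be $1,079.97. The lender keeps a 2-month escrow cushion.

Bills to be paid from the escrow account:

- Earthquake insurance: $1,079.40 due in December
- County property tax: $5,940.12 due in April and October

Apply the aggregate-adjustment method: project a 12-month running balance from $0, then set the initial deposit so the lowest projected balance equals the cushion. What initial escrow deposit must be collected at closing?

$4,319.88

Cushion = 2 × $1,079.97 = $2,159.94
Trial balance (start $0, +$1,079.97 each month, − disbursements):
  Jul: +$1,079.97 → $1,079.97
  Aug: +$1,079.97 → $2,159.94
  Sep: +$1,079.97 → $3,239.91
  Oct: +$1,079.97 − $5,940.12 → -$1,620.24
  Nov: +$1,079.97 → -$540.27
  Dec: +$1,079.97 − $1,079.40 → -$539.70
  Jan: +$1,079.97 → $540.27
  Feb: +$1,079.97 → $1,620.24
  Mar: +$1,079.97 → $2,700.21
  Apr: +$1,079.97 − $5,940.12 → -$2,159.94
  May: +$1,079.97 → -$1,079.97
  Jun: +$1,079.97 → $0.00
Lowest trial balance = -$2,159.94 (Apr)
Initial deposit = cushion − low point = $2,159.94 − (-$2,159.94) = $4,319.88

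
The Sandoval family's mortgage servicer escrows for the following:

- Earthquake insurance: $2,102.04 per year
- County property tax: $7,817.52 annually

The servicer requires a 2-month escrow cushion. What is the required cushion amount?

Earthquake insurance — $2,102.04 annually
County property tax — $7,817.52 annually
Total annual escrow = $2,102.04 + $7,817.52 = $9,919.56
Per month = $9,919.56 ÷ 12 = $826.63
Cushion = 2 × $826.63 = $1,653.26

$1,653.26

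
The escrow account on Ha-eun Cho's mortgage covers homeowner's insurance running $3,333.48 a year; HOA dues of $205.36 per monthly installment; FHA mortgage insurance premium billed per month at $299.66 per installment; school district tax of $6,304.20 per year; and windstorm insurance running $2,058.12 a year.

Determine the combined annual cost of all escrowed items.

Homeowner's insurance = $3,333.48 annually
HOA dues = $205.36 × 12 = $2,464.32 annually
FHA mortgage insurance premium = $299.66 × 12 = $3,595.92 annually
School district tax = $6,304.20 annually
Windstorm insurance = $2,058.12 annually
Combined annual = $3,333.48 + $2,464.32 + $3,595.92 + $6,304.20 + $2,058.12 = $17,756.04

$17,756.04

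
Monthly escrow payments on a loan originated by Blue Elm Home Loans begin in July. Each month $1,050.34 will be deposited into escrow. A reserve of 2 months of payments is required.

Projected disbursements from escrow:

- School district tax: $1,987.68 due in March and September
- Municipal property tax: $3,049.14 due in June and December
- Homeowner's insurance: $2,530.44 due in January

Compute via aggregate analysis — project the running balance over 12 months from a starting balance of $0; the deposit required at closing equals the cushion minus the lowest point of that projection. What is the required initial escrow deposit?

$2,315.56

Cushion = 2 × $1,050.34 = $2,100.68
Trial balance (start $0, +$1,050.34 each month, − disbursements):
  Jul: +$1,050.34 → $1,050.34
  Aug: +$1,050.34 → $2,100.68
  Sep: +$1,050.34 − $1,987.68 → $1,163.34
  Oct: +$1,050.34 → $2,213.68
  Nov: +$1,050.34 → $3,264.02
  Dec: +$1,050.34 − $3,049.14 → $1,265.22
  Jan: +$1,050.34 − $2,530.44 → -$214.88
  Feb: +$1,050.34 → $835.46
  Mar: +$1,050.34 − $1,987.68 → -$101.88
  Apr: +$1,050.34 → $948.46
  May: +$1,050.34 → $1,998.80
  Jun: +$1,050.34 − $3,049.14 → $0.00
Lowest trial balance = -$214.88 (Jan)
Initial deposit = cushion − low point = $2,100.68 − (-$214.88) = $2,315.56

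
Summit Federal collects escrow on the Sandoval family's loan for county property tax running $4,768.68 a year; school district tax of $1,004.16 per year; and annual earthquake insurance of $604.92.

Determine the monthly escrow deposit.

$531.48

County property tax: $4,768.68/yr
School district tax: $1,004.16/yr
Earthquake insurance: $604.92/yr
Total per year = $6,377.76
Monthly = $6,377.76 / 12 = $531.48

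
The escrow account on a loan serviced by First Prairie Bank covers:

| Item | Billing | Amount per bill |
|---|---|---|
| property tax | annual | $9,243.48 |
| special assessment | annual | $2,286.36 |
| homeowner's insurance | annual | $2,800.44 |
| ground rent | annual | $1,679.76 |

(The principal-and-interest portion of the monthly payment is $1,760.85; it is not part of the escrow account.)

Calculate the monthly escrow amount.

Property tax = $9,243.48 per year
Special assessment = $2,286.36 per year
Homeowner's insurance = $2,800.44 per year
Ground rent = $1,679.76 per year
Combined annual = $16,010.04
Base monthly escrow = $16,010.04 ÷ 12 = $1,334.17

$1,334.17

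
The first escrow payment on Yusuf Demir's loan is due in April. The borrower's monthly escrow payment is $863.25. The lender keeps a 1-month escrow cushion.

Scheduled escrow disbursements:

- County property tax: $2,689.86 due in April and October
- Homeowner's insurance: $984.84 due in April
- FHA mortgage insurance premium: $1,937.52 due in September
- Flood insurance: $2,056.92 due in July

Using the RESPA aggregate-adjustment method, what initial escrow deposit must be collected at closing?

Cushion = 1 × $863.25 = $863.25
Trial balance (start $0, +$863.25 each month, − disbursements):
  Apr: +$863.25 − $3,674.70 → -$2,811.45
  May: +$863.25 → -$1,948.20
  Jun: +$863.25 → -$1,084.95
  Jul: +$863.25 − $2,056.92 → -$2,278.62
  Aug: +$863.25 → -$1,415.37
  Sep: +$863.25 − $1,937.52 → -$2,489.64
  Oct: +$863.25 − $2,689.86 → -$4,316.25
  Nov: +$863.25 → -$3,453.00
  Dec: +$863.25 → -$2,589.75
  Jan: +$863.25 → -$1,726.50
  Feb: +$863.25 → -$863.25
  Mar: +$863.25 → $0.00
Lowest trial balance = -$4,316.25 (Oct)
Initial deposit = cushion − low point = $863.25 − (-$4,316.25) = $5,179.50

$5,179.50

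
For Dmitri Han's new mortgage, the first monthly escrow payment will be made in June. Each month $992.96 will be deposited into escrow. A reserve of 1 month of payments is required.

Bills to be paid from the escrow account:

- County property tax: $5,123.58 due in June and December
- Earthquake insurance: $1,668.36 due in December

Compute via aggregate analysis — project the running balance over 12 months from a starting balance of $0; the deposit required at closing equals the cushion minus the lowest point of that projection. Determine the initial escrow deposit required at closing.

Cushion = 1 × $992.96 = $992.96
Trial balance (start $0, +$992.96 each month, − disbursements):
  Jun: +$992.96 − $5,123.58 → -$4,130.62
  Jul: +$992.96 → -$3,137.66
  Aug: +$992.96 → -$2,144.70
  Sep: +$992.96 → -$1,151.74
  Oct: +$992.96 → -$158.78
  Nov: +$992.96 → $834.18
  Dec: +$992.96 − $6,791.94 → -$4,964.80
  Jan: +$992.96 → -$3,971.84
  Feb: +$992.96 → -$2,978.88
  Mar: +$992.96 → -$1,985.92
  Apr: +$992.96 → -$992.96
  May: +$992.96 → $0.00
Lowest trial balance = -$4,964.80 (Dec)
Initial deposit = cushion − low point = $992.96 − (-$4,964.80) = $5,957.76

$5,957.76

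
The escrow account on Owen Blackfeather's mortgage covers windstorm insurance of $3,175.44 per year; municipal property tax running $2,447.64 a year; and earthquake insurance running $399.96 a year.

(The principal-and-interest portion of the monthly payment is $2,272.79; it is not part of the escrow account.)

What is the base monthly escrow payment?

$501.92

Windstorm insurance: $3,175.44 annually
Municipal property tax: $2,447.64 annually
Earthquake insurance: $399.96 annually
Annual escrow total = $6,023.04
Per month = $6,023.04 / 12 = $501.92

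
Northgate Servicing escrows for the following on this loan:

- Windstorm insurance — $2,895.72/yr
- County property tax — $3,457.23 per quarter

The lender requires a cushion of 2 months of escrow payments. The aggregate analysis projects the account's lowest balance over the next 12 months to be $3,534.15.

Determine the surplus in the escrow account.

$746.71

Windstorm insurance — $2,895.72 annually
County property tax — $3,457.23 × 4 = $13,828.92 annually
Annual escrow total = $16,724.64
Per month = $16,724.64 / 12 = $1,393.72
Required reserve = 2 × $1,393.72 = $2,787.44
Excess over cushion: $3,534.15 − $2,787.44 = $746.71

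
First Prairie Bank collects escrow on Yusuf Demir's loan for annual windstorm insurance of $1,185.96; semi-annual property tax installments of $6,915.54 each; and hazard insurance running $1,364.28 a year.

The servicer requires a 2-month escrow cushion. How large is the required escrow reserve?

$2,730.22

Windstorm insurance: $1,185.96 annually
Property tax: $6,915.54 × 2 = $13,831.08 annually
Hazard insurance: $1,364.28 annually
Total per year = $1,185.96 + $13,831.08 + $1,364.28 = $16,381.32
Monthly = $16,381.32 ÷ 12 = $1,365.11
Cushion = 2 × $1,365.11 = $2,730.22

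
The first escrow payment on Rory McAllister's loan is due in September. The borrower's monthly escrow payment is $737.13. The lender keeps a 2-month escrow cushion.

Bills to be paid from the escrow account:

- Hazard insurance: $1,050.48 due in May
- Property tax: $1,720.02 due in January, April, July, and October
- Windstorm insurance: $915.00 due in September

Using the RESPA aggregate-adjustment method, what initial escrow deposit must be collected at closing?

$2,635.02

Cushion = 2 × $737.13 = $1,474.26
Trial balance (start $0, +$737.13 each month, − disbursements):
  Sep: +$737.13 − $915.00 → -$177.87
  Oct: +$737.13 − $1,720.02 → -$1,160.76
  Nov: +$737.13 → -$423.63
  Dec: +$737.13 → $313.50
  Jan: +$737.13 − $1,720.02 → -$669.39
  Feb: +$737.13 → $67.74
  Mar: +$737.13 → $804.87
  Apr: +$737.13 − $1,720.02 → -$178.02
  May: +$737.13 − $1,050.48 → -$491.37
  Jun: +$737.13 → $245.76
  Jul: +$737.13 − $1,720.02 → -$737.13
  Aug: +$737.13 → $0.00
Lowest trial balance = -$1,160.76 (Oct)
Initial deposit = cushion − low point = $1,474.26 − (-$1,160.76) = $2,635.02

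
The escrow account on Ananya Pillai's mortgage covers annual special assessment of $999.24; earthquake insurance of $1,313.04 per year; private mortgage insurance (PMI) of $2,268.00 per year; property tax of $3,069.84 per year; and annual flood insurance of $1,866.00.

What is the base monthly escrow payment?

$793.01

Special assessment: $999.24 annually
Earthquake insurance: $1,313.04 annually
Private mortgage insurance (PMI): $2,268.00 annually
Property tax: $3,069.84 annually
Flood insurance: $1,866.00 annually
Yearly total = $999.24 + $1,313.04 + $2,268.00 + $3,069.84 + $1,866.00 = $9,516.12
Per month = $9,516.12 / 12 = $793.01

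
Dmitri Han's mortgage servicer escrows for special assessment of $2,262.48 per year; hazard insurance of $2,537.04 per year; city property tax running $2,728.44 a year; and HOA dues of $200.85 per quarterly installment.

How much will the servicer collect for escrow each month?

$694.28

Special assessment: $2,262.48 annually
Hazard insurance: $2,537.04 annually
City property tax: $2,728.44 annually
HOA dues: $200.85 × 4 = $803.40 annually
Total per year = $8,331.36
Monthly = $8,331.36 / 12 = $694.28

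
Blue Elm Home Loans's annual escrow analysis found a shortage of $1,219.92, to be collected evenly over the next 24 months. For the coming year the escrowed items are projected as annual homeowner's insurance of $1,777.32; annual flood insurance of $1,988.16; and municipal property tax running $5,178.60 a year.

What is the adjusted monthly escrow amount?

Homeowner's insurance = $1,777.32
Flood insurance = $1,988.16
Municipal property tax = $5,178.60
Annual escrow total = $1,777.32 + $1,988.16 + $5,178.60 = $8,944.08
Monthly = $8,944.08 ÷ 12 = $745.34
Shortage spread = $1,219.92 ÷ 24 = $50.83/mo
New monthly escrow = $745.34 + $50.83 = $796.17

$796.17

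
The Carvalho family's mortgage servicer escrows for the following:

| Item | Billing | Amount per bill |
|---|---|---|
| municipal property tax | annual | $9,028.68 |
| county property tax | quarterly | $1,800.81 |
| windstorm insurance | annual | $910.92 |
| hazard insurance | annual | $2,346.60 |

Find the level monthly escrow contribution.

$1,624.12

Municipal property tax = $9,028.68
County property tax = $1,800.81 × 4 = $7,203.24
Windstorm insurance = $910.92
Hazard insurance = $2,346.60
Total annual escrow = $9,028.68 + $7,203.24 + $910.92 + $2,346.60 = $19,489.44
Base monthly escrow = $19,489.44 ÷ 12 = $1,624.12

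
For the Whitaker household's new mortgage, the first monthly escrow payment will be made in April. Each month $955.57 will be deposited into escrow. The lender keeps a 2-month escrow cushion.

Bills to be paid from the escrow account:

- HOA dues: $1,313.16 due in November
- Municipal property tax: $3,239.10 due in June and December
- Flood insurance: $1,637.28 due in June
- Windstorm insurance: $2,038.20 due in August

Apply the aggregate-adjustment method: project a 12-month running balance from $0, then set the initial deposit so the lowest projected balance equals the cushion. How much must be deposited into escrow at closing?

Cushion = 2 × $955.57 = $1,911.14
Trial balance (start $0, +$955.57 each month, − disbursements):
  Apr: +$955.57 → $955.57
  May: +$955.57 → $1,911.14
  Jun: +$955.57 − $4,876.38 → -$2,009.67
  Jul: +$955.57 → -$1,054.10
  Aug: +$955.57 − $2,038.20 → -$2,136.73
  Sep: +$955.57 → -$1,181.16
  Oct: +$955.57 → -$225.59
  Nov: +$955.57 − $1,313.16 → -$583.18
  Dec: +$955.57 − $3,239.10 → -$2,866.71
  Jan: +$955.57 → -$1,911.14
  Feb: +$955.57 → -$955.57
  Mar: +$955.57 → $0.00
Lowest trial balance = -$2,866.71 (Dec)
Initial deposit = cushion − low point = $1,911.14 − (-$2,866.71) = $4,777.85

$4,777.85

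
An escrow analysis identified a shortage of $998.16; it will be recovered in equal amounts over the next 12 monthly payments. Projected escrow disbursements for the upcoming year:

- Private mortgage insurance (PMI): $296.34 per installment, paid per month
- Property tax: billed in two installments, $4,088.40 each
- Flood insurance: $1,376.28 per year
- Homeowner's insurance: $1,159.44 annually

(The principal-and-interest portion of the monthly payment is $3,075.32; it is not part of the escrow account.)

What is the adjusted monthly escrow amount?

Private mortgage insurance (PMI): $296.34 × 12 = $3,556.08 per year
Property tax: $4,088.40 × 2 = $8,176.80 per year
Flood insurance: $1,376.28 per year
Homeowner's insurance: $1,159.44 per year
Annual escrow total = $3,556.08 + $8,176.80 + $1,376.28 + $1,159.44 = $14,268.60
Monthly = $14,268.60 ÷ 12 = $1,189.05
Shortage spread = $998.16 / 12 = $83.18/mo
Adjusted monthly = $1,189.05 + $83.18 = $1,272.23

$1,272.23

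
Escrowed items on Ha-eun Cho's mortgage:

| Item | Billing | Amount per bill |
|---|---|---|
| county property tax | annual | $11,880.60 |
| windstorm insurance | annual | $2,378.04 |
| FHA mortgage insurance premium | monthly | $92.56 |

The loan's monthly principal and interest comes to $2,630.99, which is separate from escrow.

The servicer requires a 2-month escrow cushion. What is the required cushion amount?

County property tax — $11,880.60 annually
Windstorm insurance — $2,378.04 annually
FHA mortgage insurance premium — $92.56 × 12 = $1,110.72 annually
Combined annual = $15,369.36
Monthly escrow = $15,369.36 ÷ 12 = $1,280.78
Reserve = 2 × $1,280.78 = $2,561.56

$2,561.56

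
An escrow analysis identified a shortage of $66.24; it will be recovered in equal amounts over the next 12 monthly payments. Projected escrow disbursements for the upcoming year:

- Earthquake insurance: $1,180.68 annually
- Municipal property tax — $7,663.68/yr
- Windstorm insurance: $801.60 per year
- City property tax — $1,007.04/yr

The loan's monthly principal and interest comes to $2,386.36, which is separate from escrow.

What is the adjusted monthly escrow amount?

$893.27

Earthquake insurance = $1,180.68/yr
Municipal property tax = $7,663.68/yr
Windstorm insurance = $801.60/yr
City property tax = $1,007.04/yr
Total annual escrow = $10,653.00
Monthly escrow = $10,653.00 / 12 = $887.75
Monthly shortage recovery: $66.24 / 12 = $5.52
New monthly escrow = $887.75 + $5.52 = $893.27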